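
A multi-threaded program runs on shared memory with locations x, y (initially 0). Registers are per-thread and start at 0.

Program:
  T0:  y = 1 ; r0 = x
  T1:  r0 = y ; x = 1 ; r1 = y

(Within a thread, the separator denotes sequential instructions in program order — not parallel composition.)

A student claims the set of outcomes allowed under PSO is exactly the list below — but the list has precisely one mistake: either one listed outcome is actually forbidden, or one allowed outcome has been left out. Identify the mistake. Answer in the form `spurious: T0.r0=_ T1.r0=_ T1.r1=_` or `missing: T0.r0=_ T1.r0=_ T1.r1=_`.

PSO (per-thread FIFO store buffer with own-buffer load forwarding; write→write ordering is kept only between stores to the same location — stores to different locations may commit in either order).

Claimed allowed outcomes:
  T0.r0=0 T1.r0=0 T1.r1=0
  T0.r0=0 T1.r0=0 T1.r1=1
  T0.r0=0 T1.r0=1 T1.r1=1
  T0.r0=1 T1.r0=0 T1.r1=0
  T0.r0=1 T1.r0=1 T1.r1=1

missing: T0.r0=1 T1.r0=0 T1.r1=1

outcome vector order: (T0.r0,T1.r0,T1.r1)
PSO: 6 outcomes — {0/0/0 0/0/1 0/1/1 1/0/0 1/0/1 1/1/1}
PSO∖claimed = {1/0/1}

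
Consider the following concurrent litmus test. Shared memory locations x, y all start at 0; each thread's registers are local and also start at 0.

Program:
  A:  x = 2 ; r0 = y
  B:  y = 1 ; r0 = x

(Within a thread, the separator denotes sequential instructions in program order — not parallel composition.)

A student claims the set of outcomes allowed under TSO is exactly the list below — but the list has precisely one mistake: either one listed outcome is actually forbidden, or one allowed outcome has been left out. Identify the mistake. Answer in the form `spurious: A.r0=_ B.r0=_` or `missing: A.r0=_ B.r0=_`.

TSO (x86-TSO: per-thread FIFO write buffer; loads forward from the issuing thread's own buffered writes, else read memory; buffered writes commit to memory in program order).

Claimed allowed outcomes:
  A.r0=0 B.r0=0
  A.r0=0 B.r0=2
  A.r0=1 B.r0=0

outcome vector order: (A.r0,B.r0)
under TSO → 0/0, 0/2, 1/0, 1/2
TSO∖claimed = {1/2}

missing: A.r0=1 B.r0=2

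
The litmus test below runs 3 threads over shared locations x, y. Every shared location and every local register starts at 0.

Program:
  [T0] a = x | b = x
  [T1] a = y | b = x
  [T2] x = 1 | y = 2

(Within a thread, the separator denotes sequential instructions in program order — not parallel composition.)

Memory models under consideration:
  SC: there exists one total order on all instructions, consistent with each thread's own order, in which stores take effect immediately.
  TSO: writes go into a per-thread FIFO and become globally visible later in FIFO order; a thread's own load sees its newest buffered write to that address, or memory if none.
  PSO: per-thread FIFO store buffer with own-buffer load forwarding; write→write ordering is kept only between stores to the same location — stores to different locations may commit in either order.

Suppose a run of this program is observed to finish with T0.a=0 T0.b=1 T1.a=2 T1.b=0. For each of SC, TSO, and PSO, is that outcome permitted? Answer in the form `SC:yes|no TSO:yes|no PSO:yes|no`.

outcome vector order: (T0.a,T0.b,T1.a,T1.b)
SC: 9 outcomes — {<0 0 0 0>; <0 0 0 1>; <0 0 2 1>; <0 1 0 0>; <0 1 0 1>; <0 1 2 1>; <1 1 0 0>; <1 1 0 1>; <1 1 2 1>}
TSO: 9 outcomes — {<0 0 0 0>; <0 0 0 1>; <0 0 2 1>; <0 1 0 0>; <0 1 0 1>; <0 1 2 1>; <1 1 0 0>; <1 1 0 1>; <1 1 2 1>}
PSO: 12 outcomes — {<0 0 0 0>; <0 0 0 1>; <0 0 2 0>; <0 0 2 1>; <0 1 0 0>; <0 1 0 1>; <0 1 2 0>; <0 1 2 1>; <1 1 0 0>; <1 1 0 1>; <1 1 2 0>; <1 1 2 1>}
target <0 1 2 0> ∈ {PSO}

SC:no TSO:no PSO:yes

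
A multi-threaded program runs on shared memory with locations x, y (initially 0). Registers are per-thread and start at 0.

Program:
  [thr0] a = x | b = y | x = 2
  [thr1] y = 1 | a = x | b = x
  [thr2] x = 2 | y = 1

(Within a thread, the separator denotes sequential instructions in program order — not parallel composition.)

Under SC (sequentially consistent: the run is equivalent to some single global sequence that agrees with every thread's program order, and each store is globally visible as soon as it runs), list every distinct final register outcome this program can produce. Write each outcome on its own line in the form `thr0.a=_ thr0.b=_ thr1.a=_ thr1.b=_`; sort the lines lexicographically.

outcome vector order: (thr0.a,thr0.b,thr1.a,thr1.b)
|SC outcomes| = 10

thr0.a=0 thr0.b=0 thr1.a=0 thr1.b=0
thr0.a=0 thr0.b=0 thr1.a=0 thr1.b=2
thr0.a=0 thr0.b=0 thr1.a=2 thr1.b=2
thr0.a=0 thr0.b=1 thr1.a=0 thr1.b=0
thr0.a=0 thr0.b=1 thr1.a=0 thr1.b=2
thr0.a=0 thr0.b=1 thr1.a=2 thr1.b=2
thr0.a=2 thr0.b=0 thr1.a=2 thr1.b=2
thr0.a=2 thr0.b=1 thr1.a=0 thr1.b=0
thr0.a=2 thr0.b=1 thr1.a=0 thr1.b=2
thr0.a=2 thr0.b=1 thr1.a=2 thr1.b=2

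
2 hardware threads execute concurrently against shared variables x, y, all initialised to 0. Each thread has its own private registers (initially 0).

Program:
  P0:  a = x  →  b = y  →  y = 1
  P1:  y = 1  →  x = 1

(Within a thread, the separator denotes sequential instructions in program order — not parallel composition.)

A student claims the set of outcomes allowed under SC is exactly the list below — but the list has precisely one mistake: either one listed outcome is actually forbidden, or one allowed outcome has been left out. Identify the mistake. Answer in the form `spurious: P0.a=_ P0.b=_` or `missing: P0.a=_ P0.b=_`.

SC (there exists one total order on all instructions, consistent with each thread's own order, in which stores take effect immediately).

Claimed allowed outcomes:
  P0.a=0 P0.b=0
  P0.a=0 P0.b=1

outcome vector order: (P0.a,P0.b)
under SC → 0/0, 0/1, 1/1
SC∖claimed = {1/1}

missing: P0.a=1 P0.b=1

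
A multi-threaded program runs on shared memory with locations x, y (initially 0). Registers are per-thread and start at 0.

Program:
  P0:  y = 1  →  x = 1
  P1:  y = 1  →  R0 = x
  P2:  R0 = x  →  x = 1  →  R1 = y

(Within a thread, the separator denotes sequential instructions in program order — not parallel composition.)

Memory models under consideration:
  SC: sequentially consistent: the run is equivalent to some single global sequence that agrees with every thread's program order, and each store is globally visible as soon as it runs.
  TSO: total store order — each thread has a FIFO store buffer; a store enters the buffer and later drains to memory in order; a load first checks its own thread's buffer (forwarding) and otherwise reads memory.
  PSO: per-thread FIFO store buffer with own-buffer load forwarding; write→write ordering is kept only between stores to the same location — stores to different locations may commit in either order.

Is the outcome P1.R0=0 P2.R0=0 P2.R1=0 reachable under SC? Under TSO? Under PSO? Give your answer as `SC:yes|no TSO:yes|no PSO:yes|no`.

outcome vector order: (P1.R0,P2.R0,P2.R1)
SC: 5 outcomes — {<0 0 1>, <0 1 1>, <1 0 0>, <1 0 1>, <1 1 1>}
TSO: 6 outcomes — {<0 0 0>, <0 0 1>, <0 1 1>, <1 0 0>, <1 0 1>, <1 1 1>}
PSO: 8 outcomes — {<0 0 0>, <0 0 1>, <0 1 0>, <0 1 1>, <1 0 0>, <1 0 1>, <1 1 0>, <1 1 1>}
target <0 0 0> ∈ {TSO,PSO}

SC:no TSO:yes PSO:yes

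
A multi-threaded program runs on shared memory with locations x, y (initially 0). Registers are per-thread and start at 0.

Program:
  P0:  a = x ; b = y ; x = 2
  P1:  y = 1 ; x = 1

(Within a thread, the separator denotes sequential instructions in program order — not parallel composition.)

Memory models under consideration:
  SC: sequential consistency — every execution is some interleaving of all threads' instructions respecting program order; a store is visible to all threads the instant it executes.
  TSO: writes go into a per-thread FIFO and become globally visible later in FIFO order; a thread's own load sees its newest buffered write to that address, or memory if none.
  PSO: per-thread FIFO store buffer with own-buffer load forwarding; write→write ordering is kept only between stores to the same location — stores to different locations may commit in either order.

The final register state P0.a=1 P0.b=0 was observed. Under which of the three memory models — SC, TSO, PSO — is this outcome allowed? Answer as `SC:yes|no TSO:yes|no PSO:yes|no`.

SC:no TSO:no PSO:yes

outcome vector order: (P0.a,P0.b)
SC (3): 00; 01; 11
TSO (3): 00; 01; 11
PSO (4): 00; 01; 10; 11
target 10 ∈ {PSO}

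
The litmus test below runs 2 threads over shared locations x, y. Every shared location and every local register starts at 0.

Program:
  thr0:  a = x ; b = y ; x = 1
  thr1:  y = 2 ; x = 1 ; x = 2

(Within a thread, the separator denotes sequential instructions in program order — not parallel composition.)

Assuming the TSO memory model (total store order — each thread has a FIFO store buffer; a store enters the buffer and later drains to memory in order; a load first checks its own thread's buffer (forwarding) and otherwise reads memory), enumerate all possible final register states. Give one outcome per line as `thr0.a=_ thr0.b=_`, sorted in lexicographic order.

thr0.a=0 thr0.b=0
thr0.a=0 thr0.b=2
thr0.a=1 thr0.b=2
thr0.a=2 thr0.b=2

outcome vector order: (thr0.a,thr0.b)
|TSO outcomes| = 4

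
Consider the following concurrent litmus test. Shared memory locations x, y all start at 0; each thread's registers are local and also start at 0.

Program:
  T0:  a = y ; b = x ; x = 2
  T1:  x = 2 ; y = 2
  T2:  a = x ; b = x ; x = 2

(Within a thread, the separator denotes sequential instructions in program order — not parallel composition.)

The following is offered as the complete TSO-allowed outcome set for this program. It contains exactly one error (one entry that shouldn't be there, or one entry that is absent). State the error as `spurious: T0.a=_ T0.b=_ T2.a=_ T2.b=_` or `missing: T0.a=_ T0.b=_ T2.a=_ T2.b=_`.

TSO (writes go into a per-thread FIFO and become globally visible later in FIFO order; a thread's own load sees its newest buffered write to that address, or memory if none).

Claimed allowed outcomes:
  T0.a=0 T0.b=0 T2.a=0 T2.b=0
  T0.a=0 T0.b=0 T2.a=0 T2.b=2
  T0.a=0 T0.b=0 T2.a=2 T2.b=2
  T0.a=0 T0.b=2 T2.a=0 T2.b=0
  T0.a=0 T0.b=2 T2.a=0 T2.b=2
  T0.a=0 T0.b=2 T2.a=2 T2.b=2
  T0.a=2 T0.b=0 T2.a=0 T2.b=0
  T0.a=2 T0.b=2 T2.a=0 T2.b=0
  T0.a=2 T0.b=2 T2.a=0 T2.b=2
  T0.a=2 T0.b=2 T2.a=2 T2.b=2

spurious: T0.a=2 T0.b=0 T2.a=0 T2.b=0

outcome vector order: (T0.a,T0.b,T2.a,T2.b)
TSO: 9 outcomes — {0/0/0/0; 0/0/0/2; 0/0/2/2; 0/2/0/0; 0/2/0/2; 0/2/2/2; 2/2/0/0; 2/2/0/2; 2/2/2/2}
claimed∖TSO = {2/0/0/0}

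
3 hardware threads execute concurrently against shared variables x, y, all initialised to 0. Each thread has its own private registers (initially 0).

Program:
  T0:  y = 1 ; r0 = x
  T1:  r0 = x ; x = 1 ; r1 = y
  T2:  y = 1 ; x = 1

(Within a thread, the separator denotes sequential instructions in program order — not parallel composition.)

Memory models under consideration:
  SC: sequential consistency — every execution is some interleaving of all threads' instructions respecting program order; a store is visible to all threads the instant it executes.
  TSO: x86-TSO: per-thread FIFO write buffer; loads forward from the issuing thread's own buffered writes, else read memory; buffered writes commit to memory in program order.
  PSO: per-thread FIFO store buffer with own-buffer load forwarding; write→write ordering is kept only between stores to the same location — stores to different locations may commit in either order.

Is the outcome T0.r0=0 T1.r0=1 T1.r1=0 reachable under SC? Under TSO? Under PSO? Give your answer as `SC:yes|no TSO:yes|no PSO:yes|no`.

outcome vector order: (T0.r0,T1.r0,T1.r1)
[SC] allowed = {(0,0,1), (0,1,1), (1,0,0), (1,0,1), (1,1,1)}
[TSO] allowed = {(0,0,0), (0,0,1), (0,1,1), (1,0,0), (1,0,1), (1,1,1)}
[PSO] allowed = {(0,0,0), (0,0,1), (0,1,0), (0,1,1), (1,0,0), (1,0,1), (1,1,0), (1,1,1)}
target (0,1,0) ∈ {PSO}

SC:no TSO:no PSO:yes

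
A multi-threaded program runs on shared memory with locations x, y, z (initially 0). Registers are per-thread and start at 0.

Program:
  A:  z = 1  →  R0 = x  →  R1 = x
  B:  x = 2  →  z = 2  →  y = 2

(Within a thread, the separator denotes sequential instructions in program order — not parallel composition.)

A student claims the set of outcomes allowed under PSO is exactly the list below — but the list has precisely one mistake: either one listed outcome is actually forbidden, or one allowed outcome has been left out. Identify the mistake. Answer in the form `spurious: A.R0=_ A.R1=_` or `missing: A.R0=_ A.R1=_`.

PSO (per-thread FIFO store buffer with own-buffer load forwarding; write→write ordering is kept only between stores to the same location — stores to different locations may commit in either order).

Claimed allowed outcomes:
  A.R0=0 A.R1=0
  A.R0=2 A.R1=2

missing: A.R0=0 A.R1=2

outcome vector order: (A.R0,A.R1)
PSO (3): 00, 02, 22
PSO∖claimed = {02}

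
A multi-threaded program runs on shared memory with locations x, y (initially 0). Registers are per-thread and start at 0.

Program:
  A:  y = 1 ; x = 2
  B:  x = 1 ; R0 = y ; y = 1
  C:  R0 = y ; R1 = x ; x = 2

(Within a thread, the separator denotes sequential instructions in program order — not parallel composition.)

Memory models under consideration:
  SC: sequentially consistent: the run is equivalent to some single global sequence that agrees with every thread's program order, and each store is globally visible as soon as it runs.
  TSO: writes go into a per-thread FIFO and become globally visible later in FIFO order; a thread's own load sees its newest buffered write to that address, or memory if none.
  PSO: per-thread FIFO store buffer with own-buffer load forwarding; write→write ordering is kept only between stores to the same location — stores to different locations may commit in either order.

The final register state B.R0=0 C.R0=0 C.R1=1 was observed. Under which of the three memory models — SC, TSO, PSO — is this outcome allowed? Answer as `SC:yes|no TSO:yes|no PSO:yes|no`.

SC:yes TSO:yes PSO:yes

outcome vector order: (B.R0,C.R0,C.R1)
[SC] allowed = {<0 0 0>; <0 0 1>; <0 0 2>; <0 1 1>; <0 1 2>; <1 0 0>; <1 0 1>; <1 0 2>; <1 1 0>; <1 1 1>; <1 1 2>}
[TSO] allowed = {<0 0 0>; <0 0 1>; <0 0 2>; <0 1 0>; <0 1 1>; <0 1 2>; <1 0 0>; <1 0 1>; <1 0 2>; <1 1 0>; <1 1 1>; <1 1 2>}
[PSO] allowed = {<0 0 0>; <0 0 1>; <0 0 2>; <0 1 0>; <0 1 1>; <0 1 2>; <1 0 0>; <1 0 1>; <1 0 2>; <1 1 0>; <1 1 1>; <1 1 2>}
target <0 0 1> ∈ {SC,TSO,PSO}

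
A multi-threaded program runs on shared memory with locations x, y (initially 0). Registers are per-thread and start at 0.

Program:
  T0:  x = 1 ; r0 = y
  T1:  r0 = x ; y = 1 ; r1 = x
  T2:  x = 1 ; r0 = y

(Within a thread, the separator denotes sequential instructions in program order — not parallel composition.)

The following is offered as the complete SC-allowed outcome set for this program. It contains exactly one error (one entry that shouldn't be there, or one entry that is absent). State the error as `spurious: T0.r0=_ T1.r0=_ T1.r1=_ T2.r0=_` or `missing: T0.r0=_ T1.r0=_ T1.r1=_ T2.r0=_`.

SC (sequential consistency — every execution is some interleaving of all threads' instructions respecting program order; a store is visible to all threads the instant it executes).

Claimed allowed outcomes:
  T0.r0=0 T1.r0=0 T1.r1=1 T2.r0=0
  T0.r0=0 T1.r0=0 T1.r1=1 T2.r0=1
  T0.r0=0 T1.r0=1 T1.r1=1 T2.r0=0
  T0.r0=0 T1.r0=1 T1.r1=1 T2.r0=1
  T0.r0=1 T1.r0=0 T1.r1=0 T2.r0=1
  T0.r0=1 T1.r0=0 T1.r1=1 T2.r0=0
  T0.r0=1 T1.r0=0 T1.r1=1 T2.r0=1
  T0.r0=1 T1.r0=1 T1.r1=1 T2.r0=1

outcome vector order: (T0.r0,T1.r0,T1.r1,T2.r0)
[SC] allowed = {0010; 0011; 0110; 0111; 1001; 1010; 1011; 1110; 1111}
SC∖claimed = {1110}

missing: T0.r0=1 T1.r0=1 T1.r1=1 T2.r0=0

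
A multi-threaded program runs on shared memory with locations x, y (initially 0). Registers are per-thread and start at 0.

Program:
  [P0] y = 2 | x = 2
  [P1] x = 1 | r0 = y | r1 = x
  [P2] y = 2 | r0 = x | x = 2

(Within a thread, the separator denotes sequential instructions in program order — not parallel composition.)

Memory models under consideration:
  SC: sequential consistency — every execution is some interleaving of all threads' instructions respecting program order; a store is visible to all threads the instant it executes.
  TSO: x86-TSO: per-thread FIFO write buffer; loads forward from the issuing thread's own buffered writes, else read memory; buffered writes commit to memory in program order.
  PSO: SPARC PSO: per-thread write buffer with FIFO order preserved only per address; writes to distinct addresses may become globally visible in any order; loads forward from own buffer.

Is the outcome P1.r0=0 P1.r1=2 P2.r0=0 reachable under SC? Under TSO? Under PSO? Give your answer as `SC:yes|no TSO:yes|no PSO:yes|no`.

SC:no TSO:yes PSO:yes

outcome vector order: (P1.r0,P1.r1,P2.r0)
SC: 10 outcomes — {<0 1 1> <0 1 2> <0 2 1> <0 2 2> <2 1 0> <2 1 1> <2 1 2> <2 2 0> <2 2 1> <2 2 2>}
TSO: 12 outcomes — {<0 1 0> <0 1 1> <0 1 2> <0 2 0> <0 2 1> <0 2 2> <2 1 0> <2 1 1> <2 1 2> <2 2 0> <2 2 1> <2 2 2>}
PSO: 12 outcomes — {<0 1 0> <0 1 1> <0 1 2> <0 2 0> <0 2 1> <0 2 2> <2 1 0> <2 1 1> <2 1 2> <2 2 0> <2 2 1> <2 2 2>}
target <0 2 0> ∈ {TSO,PSO}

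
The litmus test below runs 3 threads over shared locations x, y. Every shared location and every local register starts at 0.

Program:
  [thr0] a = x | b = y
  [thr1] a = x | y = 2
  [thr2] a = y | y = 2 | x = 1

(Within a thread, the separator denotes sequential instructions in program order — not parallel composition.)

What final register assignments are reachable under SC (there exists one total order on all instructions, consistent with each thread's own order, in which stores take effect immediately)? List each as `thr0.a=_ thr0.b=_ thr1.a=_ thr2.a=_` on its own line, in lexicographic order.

outcome vector order: (thr0.a,thr0.b,thr1.a,thr2.a)
|SC outcomes| = 9

thr0.a=0 thr0.b=0 thr1.a=0 thr2.a=0
thr0.a=0 thr0.b=0 thr1.a=0 thr2.a=2
thr0.a=0 thr0.b=0 thr1.a=1 thr2.a=0
thr0.a=0 thr0.b=2 thr1.a=0 thr2.a=0
thr0.a=0 thr0.b=2 thr1.a=0 thr2.a=2
thr0.a=0 thr0.b=2 thr1.a=1 thr2.a=0
thr0.a=1 thr0.b=2 thr1.a=0 thr2.a=0
thr0.a=1 thr0.b=2 thr1.a=0 thr2.a=2
thr0.a=1 thr0.b=2 thr1.a=1 thr2.a=0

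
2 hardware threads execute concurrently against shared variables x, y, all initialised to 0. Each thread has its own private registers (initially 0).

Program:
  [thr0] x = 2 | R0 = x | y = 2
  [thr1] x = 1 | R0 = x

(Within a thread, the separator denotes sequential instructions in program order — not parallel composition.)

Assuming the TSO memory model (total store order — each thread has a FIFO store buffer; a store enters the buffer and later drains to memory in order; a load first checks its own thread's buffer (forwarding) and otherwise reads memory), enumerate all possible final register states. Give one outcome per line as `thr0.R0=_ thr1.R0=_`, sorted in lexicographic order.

outcome vector order: (thr0.R0,thr1.R0)
|TSO outcomes| = 3

thr0.R0=1 thr1.R0=1
thr0.R0=2 thr1.R0=1
thr0.R0=2 thr1.R0=2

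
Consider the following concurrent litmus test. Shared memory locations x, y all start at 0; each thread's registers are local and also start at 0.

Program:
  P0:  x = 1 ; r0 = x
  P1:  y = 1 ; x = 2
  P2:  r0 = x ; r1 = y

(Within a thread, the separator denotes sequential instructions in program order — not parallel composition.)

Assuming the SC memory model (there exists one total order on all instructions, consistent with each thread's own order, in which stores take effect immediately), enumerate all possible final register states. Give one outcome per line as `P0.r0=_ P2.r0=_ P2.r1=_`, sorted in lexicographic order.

outcome vector order: (P0.r0,P2.r0,P2.r1)
|SC outcomes| = 10

P0.r0=1 P2.r0=0 P2.r1=0
P0.r0=1 P2.r0=0 P2.r1=1
P0.r0=1 P2.r0=1 P2.r1=0
P0.r0=1 P2.r0=1 P2.r1=1
P0.r0=1 P2.r0=2 P2.r1=1
P0.r0=2 P2.r0=0 P2.r1=0
P0.r0=2 P2.r0=0 P2.r1=1
P0.r0=2 P2.r0=1 P2.r1=0
P0.r0=2 P2.r0=1 P2.r1=1
P0.r0=2 P2.r0=2 P2.r1=1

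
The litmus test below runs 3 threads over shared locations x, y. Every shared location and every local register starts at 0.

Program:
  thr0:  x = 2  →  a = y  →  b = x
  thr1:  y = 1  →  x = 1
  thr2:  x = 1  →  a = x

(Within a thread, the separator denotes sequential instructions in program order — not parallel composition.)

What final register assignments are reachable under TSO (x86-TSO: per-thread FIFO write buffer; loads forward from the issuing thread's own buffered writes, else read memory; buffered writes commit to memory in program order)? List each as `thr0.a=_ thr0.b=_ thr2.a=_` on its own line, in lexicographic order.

outcome vector order: (thr0.a,thr0.b,thr2.a)
|TSO outcomes| = 8

thr0.a=0 thr0.b=1 thr2.a=1
thr0.a=0 thr0.b=1 thr2.a=2
thr0.a=0 thr0.b=2 thr2.a=1
thr0.a=0 thr0.b=2 thr2.a=2
thr0.a=1 thr0.b=1 thr2.a=1
thr0.a=1 thr0.b=1 thr2.a=2
thr0.a=1 thr0.b=2 thr2.a=1
thr0.a=1 thr0.b=2 thr2.a=2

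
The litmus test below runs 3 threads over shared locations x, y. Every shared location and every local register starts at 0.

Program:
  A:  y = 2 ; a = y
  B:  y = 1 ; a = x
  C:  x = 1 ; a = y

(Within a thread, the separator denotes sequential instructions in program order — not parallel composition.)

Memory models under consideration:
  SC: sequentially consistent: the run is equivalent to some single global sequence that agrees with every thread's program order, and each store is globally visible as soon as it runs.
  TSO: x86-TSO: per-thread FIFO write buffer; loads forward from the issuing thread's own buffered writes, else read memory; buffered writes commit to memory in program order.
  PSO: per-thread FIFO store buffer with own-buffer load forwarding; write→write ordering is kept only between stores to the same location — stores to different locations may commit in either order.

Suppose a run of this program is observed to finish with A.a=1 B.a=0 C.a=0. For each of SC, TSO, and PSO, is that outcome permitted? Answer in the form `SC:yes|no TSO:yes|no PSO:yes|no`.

SC:no TSO:yes PSO:yes

outcome vector order: (A.a,B.a,C.a)
under SC → 1/0/1; 1/1/0; 1/1/1; 1/1/2; 2/0/1; 2/0/2; 2/1/0; 2/1/1; 2/1/2
under TSO → 1/0/0; 1/0/1; 1/0/2; 1/1/0; 1/1/1; 1/1/2; 2/0/0; 2/0/1; 2/0/2; 2/1/0; 2/1/1; 2/1/2
under PSO → 1/0/0; 1/0/1; 1/0/2; 1/1/0; 1/1/1; 1/1/2; 2/0/0; 2/0/1; 2/0/2; 2/1/0; 2/1/1; 2/1/2
target 1/0/0 ∈ {TSO,PSO}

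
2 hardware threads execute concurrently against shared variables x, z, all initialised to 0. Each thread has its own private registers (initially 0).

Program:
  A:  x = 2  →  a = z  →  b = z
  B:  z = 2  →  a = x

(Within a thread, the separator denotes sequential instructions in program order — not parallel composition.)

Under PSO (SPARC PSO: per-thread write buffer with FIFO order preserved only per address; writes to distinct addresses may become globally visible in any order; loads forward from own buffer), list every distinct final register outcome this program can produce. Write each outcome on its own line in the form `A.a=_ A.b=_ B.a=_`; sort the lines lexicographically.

outcome vector order: (A.a,A.b,B.a)
|PSO outcomes| = 6

A.a=0 A.b=0 B.a=0
A.a=0 A.b=0 B.a=2
A.a=0 A.b=2 B.a=0
A.a=0 A.b=2 B.a=2
A.a=2 A.b=2 B.a=0
A.a=2 A.b=2 B.a=2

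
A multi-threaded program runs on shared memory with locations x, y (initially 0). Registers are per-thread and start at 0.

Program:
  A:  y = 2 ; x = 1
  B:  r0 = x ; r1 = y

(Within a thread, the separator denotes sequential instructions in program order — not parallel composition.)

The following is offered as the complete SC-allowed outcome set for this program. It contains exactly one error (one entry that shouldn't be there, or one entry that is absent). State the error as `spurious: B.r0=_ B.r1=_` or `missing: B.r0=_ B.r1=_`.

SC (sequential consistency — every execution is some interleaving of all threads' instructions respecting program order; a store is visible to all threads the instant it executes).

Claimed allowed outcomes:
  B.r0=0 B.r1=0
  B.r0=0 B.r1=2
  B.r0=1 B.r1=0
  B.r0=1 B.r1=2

outcome vector order: (B.r0,B.r1)
[SC] allowed = {00 02 12}
claimed∖SC = {10}

spurious: B.r0=1 B.r1=0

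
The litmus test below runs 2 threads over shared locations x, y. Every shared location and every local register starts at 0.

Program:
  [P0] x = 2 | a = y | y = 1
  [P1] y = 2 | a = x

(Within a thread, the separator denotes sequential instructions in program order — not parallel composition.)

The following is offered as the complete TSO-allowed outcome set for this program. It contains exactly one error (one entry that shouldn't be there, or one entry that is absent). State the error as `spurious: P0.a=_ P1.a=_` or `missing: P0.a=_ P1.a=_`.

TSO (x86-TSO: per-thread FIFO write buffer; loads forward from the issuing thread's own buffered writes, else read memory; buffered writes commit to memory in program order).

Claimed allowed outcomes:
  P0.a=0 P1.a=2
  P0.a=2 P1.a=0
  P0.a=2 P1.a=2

outcome vector order: (P0.a,P1.a)
[TSO] allowed = {<0 0>; <0 2>; <2 0>; <2 2>}
TSO∖claimed = {<0 0>}

missing: P0.a=0 P1.a=0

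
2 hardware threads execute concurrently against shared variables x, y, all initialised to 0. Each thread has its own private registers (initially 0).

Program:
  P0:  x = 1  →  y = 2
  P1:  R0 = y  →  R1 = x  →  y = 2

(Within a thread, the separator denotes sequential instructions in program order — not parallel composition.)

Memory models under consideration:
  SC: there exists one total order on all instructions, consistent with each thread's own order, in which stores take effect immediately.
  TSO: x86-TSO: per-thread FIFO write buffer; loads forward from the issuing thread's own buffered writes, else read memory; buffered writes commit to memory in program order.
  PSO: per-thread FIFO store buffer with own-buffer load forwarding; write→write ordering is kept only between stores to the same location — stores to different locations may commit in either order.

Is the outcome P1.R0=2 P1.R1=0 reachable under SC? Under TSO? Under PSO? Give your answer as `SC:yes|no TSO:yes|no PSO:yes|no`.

SC:no TSO:no PSO:yes

outcome vector order: (P1.R0,P1.R1)
SC (3): <0 0> <0 1> <2 1>
TSO (3): <0 0> <0 1> <2 1>
PSO (4): <0 0> <0 1> <2 0> <2 1>
target <2 0> ∈ {PSO}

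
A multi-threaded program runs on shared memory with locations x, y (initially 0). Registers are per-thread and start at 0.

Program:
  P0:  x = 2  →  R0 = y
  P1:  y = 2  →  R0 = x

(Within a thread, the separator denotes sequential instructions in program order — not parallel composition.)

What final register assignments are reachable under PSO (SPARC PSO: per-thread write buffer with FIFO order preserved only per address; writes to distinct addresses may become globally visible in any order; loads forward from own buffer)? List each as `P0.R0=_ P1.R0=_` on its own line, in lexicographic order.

outcome vector order: (P0.R0,P1.R0)
|PSO outcomes| = 4

P0.R0=0 P1.R0=0
P0.R0=0 P1.R0=2
P0.R0=2 P1.R0=0
P0.R0=2 P1.R0=2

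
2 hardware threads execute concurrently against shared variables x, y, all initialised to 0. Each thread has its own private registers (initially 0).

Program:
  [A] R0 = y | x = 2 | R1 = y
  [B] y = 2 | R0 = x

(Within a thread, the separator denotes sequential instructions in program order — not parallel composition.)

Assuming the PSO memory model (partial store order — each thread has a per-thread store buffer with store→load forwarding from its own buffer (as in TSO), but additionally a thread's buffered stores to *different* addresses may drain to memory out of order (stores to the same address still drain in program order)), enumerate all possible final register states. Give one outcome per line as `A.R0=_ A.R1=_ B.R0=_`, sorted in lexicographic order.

outcome vector order: (A.R0,A.R1,B.R0)
|PSO outcomes| = 6

A.R0=0 A.R1=0 B.R0=0
A.R0=0 A.R1=0 B.R0=2
A.R0=0 A.R1=2 B.R0=0
A.R0=0 A.R1=2 B.R0=2
A.R0=2 A.R1=2 B.R0=0
A.R0=2 A.R1=2 B.R0=2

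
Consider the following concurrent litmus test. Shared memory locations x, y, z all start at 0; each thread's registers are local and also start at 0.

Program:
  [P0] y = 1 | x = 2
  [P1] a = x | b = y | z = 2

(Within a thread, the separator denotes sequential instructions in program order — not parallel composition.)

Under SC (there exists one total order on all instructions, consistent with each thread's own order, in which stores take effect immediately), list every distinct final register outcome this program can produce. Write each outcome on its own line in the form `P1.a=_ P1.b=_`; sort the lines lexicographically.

outcome vector order: (P1.a,P1.b)
|SC outcomes| = 3

P1.a=0 P1.b=0
P1.a=0 P1.b=1
P1.a=2 P1.b=1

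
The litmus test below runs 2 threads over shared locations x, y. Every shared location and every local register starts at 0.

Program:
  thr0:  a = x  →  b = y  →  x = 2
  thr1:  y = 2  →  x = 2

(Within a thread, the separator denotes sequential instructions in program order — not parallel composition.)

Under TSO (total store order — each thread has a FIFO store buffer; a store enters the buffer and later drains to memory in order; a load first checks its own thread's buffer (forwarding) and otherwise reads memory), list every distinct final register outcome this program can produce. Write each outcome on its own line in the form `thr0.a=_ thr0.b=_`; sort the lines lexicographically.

outcome vector order: (thr0.a,thr0.b)
|TSO outcomes| = 3

thr0.a=0 thr0.b=0
thr0.a=0 thr0.b=2
thr0.a=2 thr0.b=2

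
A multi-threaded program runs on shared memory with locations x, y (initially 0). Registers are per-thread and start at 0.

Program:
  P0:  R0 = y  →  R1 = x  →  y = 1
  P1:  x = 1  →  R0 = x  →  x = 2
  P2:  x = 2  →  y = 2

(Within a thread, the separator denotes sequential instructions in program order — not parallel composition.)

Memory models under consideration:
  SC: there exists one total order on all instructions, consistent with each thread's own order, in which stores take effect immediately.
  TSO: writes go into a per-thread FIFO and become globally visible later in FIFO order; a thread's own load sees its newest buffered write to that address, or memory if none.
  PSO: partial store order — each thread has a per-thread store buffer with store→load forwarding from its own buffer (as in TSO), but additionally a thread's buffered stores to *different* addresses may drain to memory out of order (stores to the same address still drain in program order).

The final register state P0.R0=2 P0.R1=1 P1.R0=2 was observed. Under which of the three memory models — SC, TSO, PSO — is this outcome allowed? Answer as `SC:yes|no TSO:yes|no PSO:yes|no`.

SC:no TSO:no PSO:yes

outcome vector order: (P0.R0,P0.R1,P1.R0)
SC: 9 outcomes — {001; 002; 011; 012; 021; 022; 211; 221; 222}
TSO: 9 outcomes — {001; 002; 011; 012; 021; 022; 211; 221; 222}
PSO: 12 outcomes — {001; 002; 011; 012; 021; 022; 201; 202; 211; 212; 221; 222}
target 212 ∈ {PSO}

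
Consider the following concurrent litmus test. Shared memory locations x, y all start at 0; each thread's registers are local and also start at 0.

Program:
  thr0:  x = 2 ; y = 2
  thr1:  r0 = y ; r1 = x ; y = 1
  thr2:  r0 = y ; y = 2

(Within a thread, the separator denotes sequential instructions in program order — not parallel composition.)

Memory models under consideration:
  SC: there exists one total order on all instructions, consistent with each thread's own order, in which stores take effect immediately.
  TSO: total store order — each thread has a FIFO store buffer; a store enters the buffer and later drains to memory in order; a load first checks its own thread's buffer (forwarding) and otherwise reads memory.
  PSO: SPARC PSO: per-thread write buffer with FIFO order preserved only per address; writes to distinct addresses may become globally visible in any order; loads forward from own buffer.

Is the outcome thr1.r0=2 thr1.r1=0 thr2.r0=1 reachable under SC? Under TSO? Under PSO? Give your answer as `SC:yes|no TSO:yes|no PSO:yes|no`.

SC:no TSO:no PSO:yes

outcome vector order: (thr1.r0,thr1.r1,thr2.r0)
[SC] allowed = {<0 0 0>, <0 0 1>, <0 0 2>, <0 2 0>, <0 2 1>, <0 2 2>, <2 0 0>, <2 2 0>, <2 2 1>, <2 2 2>}
[TSO] allowed = {<0 0 0>, <0 0 1>, <0 0 2>, <0 2 0>, <0 2 1>, <0 2 2>, <2 0 0>, <2 2 0>, <2 2 1>, <2 2 2>}
[PSO] allowed = {<0 0 0>, <0 0 1>, <0 0 2>, <0 2 0>, <0 2 1>, <0 2 2>, <2 0 0>, <2 0 1>, <2 0 2>, <2 2 0>, <2 2 1>, <2 2 2>}
target <2 0 1> ∈ {PSO}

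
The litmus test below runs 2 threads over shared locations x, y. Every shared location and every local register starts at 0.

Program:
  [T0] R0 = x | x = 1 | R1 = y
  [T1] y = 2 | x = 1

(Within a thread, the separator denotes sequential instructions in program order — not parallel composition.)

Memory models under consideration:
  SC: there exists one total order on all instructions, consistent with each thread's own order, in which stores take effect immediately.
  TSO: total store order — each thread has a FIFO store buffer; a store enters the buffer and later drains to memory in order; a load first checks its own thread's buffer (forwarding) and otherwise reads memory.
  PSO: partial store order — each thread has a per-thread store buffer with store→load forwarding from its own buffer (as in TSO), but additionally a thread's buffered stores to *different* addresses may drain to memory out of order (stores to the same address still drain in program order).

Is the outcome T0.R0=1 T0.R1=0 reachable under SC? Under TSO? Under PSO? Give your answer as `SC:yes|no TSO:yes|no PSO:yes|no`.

outcome vector order: (T0.R0,T0.R1)
[SC] allowed = {<0 0> <0 2> <1 2>}
[TSO] allowed = {<0 0> <0 2> <1 2>}
[PSO] allowed = {<0 0> <0 2> <1 0> <1 2>}
target <1 0> ∈ {PSO}

SC:no TSO:no PSO:yes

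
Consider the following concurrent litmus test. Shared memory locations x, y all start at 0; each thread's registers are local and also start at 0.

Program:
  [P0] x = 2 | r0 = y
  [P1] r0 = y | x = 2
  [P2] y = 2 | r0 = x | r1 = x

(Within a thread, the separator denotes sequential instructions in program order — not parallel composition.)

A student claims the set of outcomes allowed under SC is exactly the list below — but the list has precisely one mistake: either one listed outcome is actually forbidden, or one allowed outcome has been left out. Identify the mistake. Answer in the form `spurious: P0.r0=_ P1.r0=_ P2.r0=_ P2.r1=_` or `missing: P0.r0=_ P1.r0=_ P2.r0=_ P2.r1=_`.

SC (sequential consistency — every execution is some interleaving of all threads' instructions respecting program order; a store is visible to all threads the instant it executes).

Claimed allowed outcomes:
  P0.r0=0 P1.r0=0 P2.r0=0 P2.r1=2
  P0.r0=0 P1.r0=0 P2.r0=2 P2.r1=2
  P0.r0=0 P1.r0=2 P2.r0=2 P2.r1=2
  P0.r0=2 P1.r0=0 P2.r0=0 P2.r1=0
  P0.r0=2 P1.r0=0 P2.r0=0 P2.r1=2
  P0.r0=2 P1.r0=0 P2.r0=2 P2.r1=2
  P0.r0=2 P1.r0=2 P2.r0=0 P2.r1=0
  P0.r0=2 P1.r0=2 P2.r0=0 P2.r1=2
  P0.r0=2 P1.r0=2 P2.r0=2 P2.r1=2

spurious: P0.r0=0 P1.r0=0 P2.r0=0 P2.r1=2

outcome vector order: (P0.r0,P1.r0,P2.r0,P2.r1)
under SC → <0 0 2 2>, <0 2 2 2>, <2 0 0 0>, <2 0 0 2>, <2 0 2 2>, <2 2 0 0>, <2 2 0 2>, <2 2 2 2>
claimed∖SC = {<0 0 0 2>}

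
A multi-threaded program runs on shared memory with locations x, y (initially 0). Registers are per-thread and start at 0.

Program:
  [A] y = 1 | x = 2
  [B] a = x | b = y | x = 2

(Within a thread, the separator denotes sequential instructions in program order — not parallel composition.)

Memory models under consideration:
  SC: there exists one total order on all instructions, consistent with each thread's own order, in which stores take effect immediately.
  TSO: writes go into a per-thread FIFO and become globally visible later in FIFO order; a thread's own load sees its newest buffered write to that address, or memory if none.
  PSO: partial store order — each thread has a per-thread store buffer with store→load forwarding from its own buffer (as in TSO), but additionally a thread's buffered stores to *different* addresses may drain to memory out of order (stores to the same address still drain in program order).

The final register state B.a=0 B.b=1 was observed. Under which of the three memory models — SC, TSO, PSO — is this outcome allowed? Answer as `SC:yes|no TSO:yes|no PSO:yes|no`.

outcome vector order: (B.a,B.b)
under SC → (0,0), (0,1), (2,1)
under TSO → (0,0), (0,1), (2,1)
under PSO → (0,0), (0,1), (2,0), (2,1)
target (0,1) ∈ {SC,TSO,PSO}

SC:yes TSO:yes PSO:yes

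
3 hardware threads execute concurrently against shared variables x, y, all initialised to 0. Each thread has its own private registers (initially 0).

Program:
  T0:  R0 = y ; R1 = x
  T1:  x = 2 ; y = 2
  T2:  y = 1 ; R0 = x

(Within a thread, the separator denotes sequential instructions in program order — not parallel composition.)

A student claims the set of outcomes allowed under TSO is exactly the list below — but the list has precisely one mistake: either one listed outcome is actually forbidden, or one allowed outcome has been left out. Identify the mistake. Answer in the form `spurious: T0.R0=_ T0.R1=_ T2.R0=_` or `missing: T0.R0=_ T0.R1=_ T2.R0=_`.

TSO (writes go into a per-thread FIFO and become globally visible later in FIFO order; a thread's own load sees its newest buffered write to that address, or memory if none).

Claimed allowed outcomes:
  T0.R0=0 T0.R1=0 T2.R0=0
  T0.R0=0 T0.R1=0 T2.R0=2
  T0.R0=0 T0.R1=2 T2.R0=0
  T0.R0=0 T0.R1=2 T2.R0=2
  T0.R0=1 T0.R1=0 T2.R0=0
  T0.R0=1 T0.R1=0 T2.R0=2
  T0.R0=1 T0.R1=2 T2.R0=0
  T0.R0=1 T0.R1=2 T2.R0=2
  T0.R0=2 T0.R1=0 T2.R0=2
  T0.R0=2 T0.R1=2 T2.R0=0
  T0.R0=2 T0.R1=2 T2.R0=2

outcome vector order: (T0.R0,T0.R1,T2.R0)
TSO: 10 outcomes — {000, 002, 020, 022, 100, 102, 120, 122, 220, 222}
claimed∖TSO = {202}

spurious: T0.R0=2 T0.R1=0 T2.R0=2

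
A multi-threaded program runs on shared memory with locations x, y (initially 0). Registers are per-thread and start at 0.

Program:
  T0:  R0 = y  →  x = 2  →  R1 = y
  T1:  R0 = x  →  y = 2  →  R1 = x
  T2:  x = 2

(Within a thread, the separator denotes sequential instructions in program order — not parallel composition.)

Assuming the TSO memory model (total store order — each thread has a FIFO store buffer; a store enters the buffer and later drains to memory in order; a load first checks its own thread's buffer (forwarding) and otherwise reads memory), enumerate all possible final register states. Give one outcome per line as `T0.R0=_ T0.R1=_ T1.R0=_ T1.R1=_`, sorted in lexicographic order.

T0.R0=0 T0.R1=0 T1.R0=0 T1.R1=0
T0.R0=0 T0.R1=0 T1.R0=0 T1.R1=2
T0.R0=0 T0.R1=0 T1.R0=2 T1.R1=2
T0.R0=0 T0.R1=2 T1.R0=0 T1.R1=0
T0.R0=0 T0.R1=2 T1.R0=0 T1.R1=2
T0.R0=0 T0.R1=2 T1.R0=2 T1.R1=2
T0.R0=2 T0.R1=2 T1.R0=0 T1.R1=0
T0.R0=2 T0.R1=2 T1.R0=0 T1.R1=2
T0.R0=2 T0.R1=2 T1.R0=2 T1.R1=2

outcome vector order: (T0.R0,T0.R1,T1.R0,T1.R1)
|TSO outcomes| = 9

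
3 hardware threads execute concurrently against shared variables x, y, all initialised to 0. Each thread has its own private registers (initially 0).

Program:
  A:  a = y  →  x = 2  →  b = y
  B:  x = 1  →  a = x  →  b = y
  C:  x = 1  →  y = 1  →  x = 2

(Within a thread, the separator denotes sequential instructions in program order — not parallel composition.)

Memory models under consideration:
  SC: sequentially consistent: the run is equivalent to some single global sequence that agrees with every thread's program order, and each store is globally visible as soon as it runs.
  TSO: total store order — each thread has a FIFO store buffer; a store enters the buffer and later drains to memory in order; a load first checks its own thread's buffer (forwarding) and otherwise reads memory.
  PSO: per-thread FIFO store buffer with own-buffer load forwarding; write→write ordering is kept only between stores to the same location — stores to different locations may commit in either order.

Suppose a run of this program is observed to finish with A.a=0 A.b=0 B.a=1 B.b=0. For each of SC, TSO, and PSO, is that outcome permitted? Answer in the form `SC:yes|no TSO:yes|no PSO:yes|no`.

SC:yes TSO:yes PSO:yes

outcome vector order: (A.a,A.b,B.a,B.b)
under SC → 0010 0011 0020 0021 0110 0111 0120 0121 1110 1111 1121
under TSO → 0010 0011 0020 0021 0110 0111 0120 0121 1110 1111 1121
under PSO → 0010 0011 0020 0021 0110 0111 0120 0121 1110 1111 1120 1121
target 0010 ∈ {SC,TSO,PSO}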